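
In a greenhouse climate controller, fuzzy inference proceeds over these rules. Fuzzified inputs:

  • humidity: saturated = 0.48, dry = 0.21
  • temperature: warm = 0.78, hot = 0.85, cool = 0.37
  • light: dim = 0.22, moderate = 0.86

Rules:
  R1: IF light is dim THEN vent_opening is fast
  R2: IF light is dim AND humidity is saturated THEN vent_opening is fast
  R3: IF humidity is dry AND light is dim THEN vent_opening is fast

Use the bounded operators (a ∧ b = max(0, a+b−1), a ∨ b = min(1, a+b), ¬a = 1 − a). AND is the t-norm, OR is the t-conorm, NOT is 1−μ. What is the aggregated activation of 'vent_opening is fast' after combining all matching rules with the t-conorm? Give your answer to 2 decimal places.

0.22

R1: dim=0.22 → w = 0.22
R2: dim=0.22, saturated=0.48; AND[max(0, a+b−1)] → w = 0.00
R3: dry=0.21, dim=0.22; AND[max(0, a+b−1)] → w = 0.00
Rules with consequent 'fast': {R1, R2, R3} → strengths 0.22, 0.00, 0.00
Aggregate via t-conorm [min(1, a+b)]: 0.22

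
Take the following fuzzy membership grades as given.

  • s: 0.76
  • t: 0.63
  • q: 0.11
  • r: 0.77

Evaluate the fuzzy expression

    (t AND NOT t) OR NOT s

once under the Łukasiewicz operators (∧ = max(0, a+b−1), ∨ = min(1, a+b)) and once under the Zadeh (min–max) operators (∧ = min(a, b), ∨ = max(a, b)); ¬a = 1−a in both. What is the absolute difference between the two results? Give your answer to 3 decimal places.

0.130

Under Łukasiewicz:
  NOT t = 1 − 0.63 = 0.37
  t AND NOT t = max(0, a+b−1) on (0.63, 0.37) = 0.00
  NOT s = 1 − 0.76 = 0.24
  (t AND NOT t) OR NOT s = min(1, a+b) on (0.00, 0.24) = 0.24
  → value = 0.2400
Under Zadeh (min–max):
  NOT t = 1 − 0.63 = 0.37
  t AND NOT t = min(a, b) on (0.63, 0.37) = 0.37
  NOT s = 1 − 0.76 = 0.24
  (t AND NOT t) OR NOT s = max(a, b) on (0.37, 0.24) = 0.37
  → value = 0.3700
|0.2400 − 0.3700| = 0.130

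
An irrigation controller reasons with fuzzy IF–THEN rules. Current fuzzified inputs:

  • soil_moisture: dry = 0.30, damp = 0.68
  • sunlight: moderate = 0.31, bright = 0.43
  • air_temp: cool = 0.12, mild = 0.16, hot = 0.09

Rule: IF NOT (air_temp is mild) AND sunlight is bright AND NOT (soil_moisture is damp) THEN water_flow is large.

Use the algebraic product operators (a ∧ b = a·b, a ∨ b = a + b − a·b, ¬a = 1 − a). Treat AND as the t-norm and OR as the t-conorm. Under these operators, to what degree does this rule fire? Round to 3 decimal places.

0.116

firing strength: ¬mild=1−0.16=0.84, bright=0.43, ¬damp=1−0.68=0.32; AND[a·b] → w = 0.1156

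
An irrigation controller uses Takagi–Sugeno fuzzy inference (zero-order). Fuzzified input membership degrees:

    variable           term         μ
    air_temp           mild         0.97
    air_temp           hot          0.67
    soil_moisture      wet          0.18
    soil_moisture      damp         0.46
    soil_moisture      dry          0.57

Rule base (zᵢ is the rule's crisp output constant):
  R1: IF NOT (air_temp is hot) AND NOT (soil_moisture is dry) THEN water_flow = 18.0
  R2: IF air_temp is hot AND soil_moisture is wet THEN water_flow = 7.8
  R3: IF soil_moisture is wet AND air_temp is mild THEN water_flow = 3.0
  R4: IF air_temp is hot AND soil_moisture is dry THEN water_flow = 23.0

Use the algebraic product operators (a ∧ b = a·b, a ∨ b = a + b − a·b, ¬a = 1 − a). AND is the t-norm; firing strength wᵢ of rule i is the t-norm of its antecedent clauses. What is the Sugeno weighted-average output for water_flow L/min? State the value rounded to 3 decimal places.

R1 (z=18.0): ¬hot=1−0.67=0.33, ¬dry=1−0.57=0.43; AND[a·b] → w = 0.1419
R2 (z=7.8): hot=0.67, wet=0.18; AND[a·b] → w = 0.1206
R3 (z=3.0): wet=0.18, mild=0.97; AND[a·b] → w = 0.1746
R4 (z=23.0): hot=0.67, dry=0.57; AND[a·b] → w = 0.3819
Weighted average = (0.1419·18.0 + 0.1206·7.8 + 0.1746·3.0 + 0.3819·23.0) / (0.1419 + 0.1206 + 0.1746 + 0.3819)
  = 12.8024 / 0.8190 = 15.632

15.632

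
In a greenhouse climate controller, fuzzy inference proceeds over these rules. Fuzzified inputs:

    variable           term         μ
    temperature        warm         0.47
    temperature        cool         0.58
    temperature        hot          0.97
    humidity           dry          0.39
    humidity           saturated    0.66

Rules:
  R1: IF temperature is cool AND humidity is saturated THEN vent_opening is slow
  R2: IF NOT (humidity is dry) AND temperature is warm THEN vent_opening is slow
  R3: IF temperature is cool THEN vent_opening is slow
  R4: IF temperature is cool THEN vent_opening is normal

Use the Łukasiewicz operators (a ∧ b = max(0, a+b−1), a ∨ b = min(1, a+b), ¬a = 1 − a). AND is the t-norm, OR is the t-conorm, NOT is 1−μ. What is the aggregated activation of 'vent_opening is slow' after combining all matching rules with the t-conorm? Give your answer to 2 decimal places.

R1: cool=0.58, saturated=0.66; AND[max(0, a+b−1)] → w = 0.24
R2: ¬dry=1−0.39=0.61, warm=0.47; AND[max(0, a+b−1)] → w = 0.08
R3: cool=0.58 → w = 0.58
R4: cool=0.58 → w = 0.58
Rules with consequent 'slow': {R1, R2, R3} → strengths 0.24, 0.08, 0.58
Aggregate via t-conorm [min(1, a+b)]: 0.90

0.90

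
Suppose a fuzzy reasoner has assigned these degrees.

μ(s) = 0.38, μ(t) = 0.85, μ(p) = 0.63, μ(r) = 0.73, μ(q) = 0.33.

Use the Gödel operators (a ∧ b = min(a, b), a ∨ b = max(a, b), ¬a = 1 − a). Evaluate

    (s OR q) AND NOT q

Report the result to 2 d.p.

0.38

s OR q = max(a, b) on (0.38, 0.33) = 0.38
NOT q = 1 − 0.33 = 0.67
(s OR q) AND NOT q = min(a, b) on (0.38, 0.67) = 0.38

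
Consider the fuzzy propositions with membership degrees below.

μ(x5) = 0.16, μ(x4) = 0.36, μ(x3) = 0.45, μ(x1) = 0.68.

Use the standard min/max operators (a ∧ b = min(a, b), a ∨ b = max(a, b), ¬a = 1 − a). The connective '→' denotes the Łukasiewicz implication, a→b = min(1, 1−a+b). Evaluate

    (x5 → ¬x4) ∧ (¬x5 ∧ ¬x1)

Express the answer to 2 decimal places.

0.32

¬x4 = 1 − 0.36 = 0.64
x5 → ¬x4  [Łukasiewicz: min(1, 1−a+b)] with a=0.16, b=0.64 → 1.00
¬x5 = 1 − 0.16 = 0.84
¬x1 = 1 − 0.68 = 0.32
¬x5 ∧ ¬x1 = min(a, b) on (0.84, 0.32) = 0.32
(x5 → ¬x4) ∧ (¬x5 ∧ ¬x1) = min(a, b) on (1.00, 0.32) = 0.32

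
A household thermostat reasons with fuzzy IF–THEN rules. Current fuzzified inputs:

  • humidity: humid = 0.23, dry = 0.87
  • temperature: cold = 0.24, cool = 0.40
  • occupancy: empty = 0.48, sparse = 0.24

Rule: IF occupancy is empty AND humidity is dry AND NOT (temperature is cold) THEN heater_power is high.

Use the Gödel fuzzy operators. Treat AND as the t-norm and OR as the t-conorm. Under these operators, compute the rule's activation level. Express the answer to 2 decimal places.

0.48

firing strength: empty=0.48, dry=0.87, ¬cold=1−0.24=0.76; AND[min(a, b)] → w = 0.48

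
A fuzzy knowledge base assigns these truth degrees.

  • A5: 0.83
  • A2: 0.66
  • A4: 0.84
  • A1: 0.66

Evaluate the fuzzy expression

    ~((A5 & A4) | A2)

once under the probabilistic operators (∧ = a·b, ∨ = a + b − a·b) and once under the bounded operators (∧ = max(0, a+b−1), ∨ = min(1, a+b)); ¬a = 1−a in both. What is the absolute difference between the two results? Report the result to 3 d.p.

0.103

Under probabilistic:
  A5 & A4 = a·b on (0.8300, 0.8400) = 0.6972
  (A5 & A4) | A2 = a + b − a·b on (0.6972, 0.6600) = 0.8970
  ~((A5 & A4) | A2) = 1 − 0.8970 = 0.1030
  → value = 0.1030
Under bounded:
  A5 & A4 = max(0, a+b−1) on (0.83, 0.84) = 0.67
  (A5 & A4) | A2 = min(1, a+b) on (0.67, 0.66) = 1.00
  ~((A5 & A4) | A2) = 1 − 1.00 = 0.00
  → value = 0.0000
|0.1030 − 0.0000| = 0.103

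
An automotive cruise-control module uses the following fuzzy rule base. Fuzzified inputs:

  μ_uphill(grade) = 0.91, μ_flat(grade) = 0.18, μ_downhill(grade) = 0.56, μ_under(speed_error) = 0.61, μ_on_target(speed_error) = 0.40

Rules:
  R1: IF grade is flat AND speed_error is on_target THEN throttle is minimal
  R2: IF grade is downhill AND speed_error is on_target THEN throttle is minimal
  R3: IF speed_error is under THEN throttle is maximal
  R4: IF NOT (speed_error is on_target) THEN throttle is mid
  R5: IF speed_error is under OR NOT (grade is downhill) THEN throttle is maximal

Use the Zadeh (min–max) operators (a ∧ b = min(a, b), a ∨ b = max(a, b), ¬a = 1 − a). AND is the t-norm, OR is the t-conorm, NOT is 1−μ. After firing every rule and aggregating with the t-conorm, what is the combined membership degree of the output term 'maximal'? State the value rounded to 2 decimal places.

R1: flat=0.18, on_target=0.40; AND[min(a, b)] → w = 0.18
R2: downhill=0.56, on_target=0.40; AND[min(a, b)] → w = 0.40
R3: under=0.61 → w = 0.61
R4: ¬on_target=1−0.40=0.60 → w = 0.60
R5: under=0.61, ¬downhill=1−0.56=0.44; OR[max(a, b)] → w = 0.61
Rules with consequent 'maximal': {R3, R5} → strengths 0.61, 0.61
Aggregate via t-conorm [max(a, b)]: 0.61

0.61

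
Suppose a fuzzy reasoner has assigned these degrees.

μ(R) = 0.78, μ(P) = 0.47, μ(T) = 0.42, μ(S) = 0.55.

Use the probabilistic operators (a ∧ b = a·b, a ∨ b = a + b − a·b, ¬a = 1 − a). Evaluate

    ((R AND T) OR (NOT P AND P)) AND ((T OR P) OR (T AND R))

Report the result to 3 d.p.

0.393

R AND T = a·b on (0.7800, 0.4200) = 0.3276
NOT P = 1 − 0.4700 = 0.5300
NOT P AND P = a·b on (0.5300, 0.4700) = 0.2491
(R AND T) OR (NOT P AND P) = a + b − a·b on (0.3276, 0.2491) = 0.4951
T OR P = a + b − a·b on (0.4200, 0.4700) = 0.6926
T AND R = a·b on (0.4200, 0.7800) = 0.3276
(T OR P) OR (T AND R) = a + b − a·b on (0.6926, 0.3276) = 0.7933
((R AND T) OR (NOT P AND P)) AND ((T OR P) OR (T AND R)) = a·b on (0.4951, 0.7933) = 0.3928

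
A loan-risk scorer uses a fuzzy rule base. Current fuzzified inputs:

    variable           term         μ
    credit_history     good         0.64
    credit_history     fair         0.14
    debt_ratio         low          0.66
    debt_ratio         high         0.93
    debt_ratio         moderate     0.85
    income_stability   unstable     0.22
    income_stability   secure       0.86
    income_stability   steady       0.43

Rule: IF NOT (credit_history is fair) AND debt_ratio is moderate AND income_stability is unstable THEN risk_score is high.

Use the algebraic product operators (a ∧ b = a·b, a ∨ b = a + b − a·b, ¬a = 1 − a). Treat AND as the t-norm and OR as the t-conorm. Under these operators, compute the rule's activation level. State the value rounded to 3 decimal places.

firing strength: ¬fair=1−0.14=0.86, moderate=0.85, unstable=0.22; AND[a·b] → w = 0.1608

0.161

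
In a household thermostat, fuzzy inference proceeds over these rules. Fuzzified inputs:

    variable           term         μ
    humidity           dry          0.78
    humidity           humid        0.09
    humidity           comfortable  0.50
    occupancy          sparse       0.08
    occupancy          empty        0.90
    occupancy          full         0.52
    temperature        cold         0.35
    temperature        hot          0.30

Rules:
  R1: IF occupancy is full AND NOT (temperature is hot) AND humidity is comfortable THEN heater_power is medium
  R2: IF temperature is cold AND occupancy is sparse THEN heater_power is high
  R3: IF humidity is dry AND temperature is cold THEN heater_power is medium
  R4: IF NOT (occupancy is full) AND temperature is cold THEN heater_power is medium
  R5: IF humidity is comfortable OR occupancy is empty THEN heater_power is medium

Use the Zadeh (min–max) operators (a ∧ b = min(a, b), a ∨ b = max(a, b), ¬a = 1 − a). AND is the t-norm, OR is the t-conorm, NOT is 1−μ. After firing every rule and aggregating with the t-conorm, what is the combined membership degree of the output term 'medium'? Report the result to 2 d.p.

R1: full=0.52, ¬hot=1−0.30=0.70, comfortable=0.50; AND[min(a, b)] → w = 0.50
R2: cold=0.35, sparse=0.08; AND[min(a, b)] → w = 0.08
R3: dry=0.78, cold=0.35; AND[min(a, b)] → w = 0.35
R4: ¬full=1−0.52=0.48, cold=0.35; AND[min(a, b)] → w = 0.35
R5: comfortable=0.50, empty=0.90; OR[max(a, b)] → w = 0.90
Rules with consequent 'medium': {R1, R3, R4, R5} → strengths 0.50, 0.35, 0.35, 0.90
Aggregate via t-conorm [max(a, b)]: 0.90

0.90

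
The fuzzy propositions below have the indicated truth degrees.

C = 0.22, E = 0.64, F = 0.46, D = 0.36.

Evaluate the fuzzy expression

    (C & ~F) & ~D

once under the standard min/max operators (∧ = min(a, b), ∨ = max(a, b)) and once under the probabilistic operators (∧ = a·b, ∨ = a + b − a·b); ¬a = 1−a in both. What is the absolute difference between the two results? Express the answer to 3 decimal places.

0.144

Under standard min/max:
  ~F = 1 − 0.46 = 0.54
  C & ~F = min(a, b) on (0.22, 0.54) = 0.22
  ~D = 1 − 0.36 = 0.64
  (C & ~F) & ~D = min(a, b) on (0.22, 0.64) = 0.22
  → value = 0.2200
Under probabilistic:
  ~F = 1 − 0.4600 = 0.5400
  C & ~F = a·b on (0.2200, 0.5400) = 0.1188
  ~D = 1 − 0.3600 = 0.6400
  (C & ~F) & ~D = a·b on (0.1188, 0.6400) = 0.0760
  → value = 0.0760
|0.2200 − 0.0760| = 0.144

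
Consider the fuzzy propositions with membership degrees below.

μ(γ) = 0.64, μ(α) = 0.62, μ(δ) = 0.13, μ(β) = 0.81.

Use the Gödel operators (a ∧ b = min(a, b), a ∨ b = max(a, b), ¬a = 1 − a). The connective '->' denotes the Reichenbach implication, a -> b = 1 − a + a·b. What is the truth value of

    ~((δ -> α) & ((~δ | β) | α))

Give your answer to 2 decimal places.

δ -> α  [Reichenbach: 1 − a + a·b] with a=0.13, b=0.62 → 0.95
~δ = 1 − 0.13 = 0.87
~δ | β = max(a, b) on (0.87, 0.81) = 0.87
(~δ | β) | α = max(a, b) on (0.87, 0.62) = 0.87
(δ -> α) & ((~δ | β) | α) = min(a, b) on (0.95, 0.87) = 0.87
~((δ -> α) & ((~δ | β) | α)) = 1 − 0.87 = 0.13

0.13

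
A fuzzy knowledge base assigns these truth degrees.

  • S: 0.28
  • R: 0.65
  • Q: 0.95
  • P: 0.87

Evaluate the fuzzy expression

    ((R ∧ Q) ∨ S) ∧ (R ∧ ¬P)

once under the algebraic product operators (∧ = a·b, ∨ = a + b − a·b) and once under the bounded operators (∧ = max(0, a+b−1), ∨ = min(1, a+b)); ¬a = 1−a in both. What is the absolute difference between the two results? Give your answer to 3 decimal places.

Under algebraic product:
  R ∧ Q = a·b on (0.6500, 0.9500) = 0.6175
  (R ∧ Q) ∨ S = a + b − a·b on (0.6175, 0.2800) = 0.7246
  ¬P = 1 − 0.8700 = 0.1300
  R ∧ ¬P = a·b on (0.6500, 0.1300) = 0.0845
  ((R ∧ Q) ∨ S) ∧ (R ∧ ¬P) = a·b on (0.7246, 0.0845) = 0.0612
  → value = 0.0612
Under bounded:
  R ∧ Q = max(0, a+b−1) on (0.65, 0.95) = 0.60
  (R ∧ Q) ∨ S = min(1, a+b) on (0.60, 0.28) = 0.88
  ¬P = 1 − 0.87 = 0.13
  R ∧ ¬P = max(0, a+b−1) on (0.65, 0.13) = 0.00
  ((R ∧ Q) ∨ S) ∧ (R ∧ ¬P) = max(0, a+b−1) on (0.88, 0.00) = 0.00
  → value = 0.0000
|0.0612 − 0.0000| = 0.061

0.061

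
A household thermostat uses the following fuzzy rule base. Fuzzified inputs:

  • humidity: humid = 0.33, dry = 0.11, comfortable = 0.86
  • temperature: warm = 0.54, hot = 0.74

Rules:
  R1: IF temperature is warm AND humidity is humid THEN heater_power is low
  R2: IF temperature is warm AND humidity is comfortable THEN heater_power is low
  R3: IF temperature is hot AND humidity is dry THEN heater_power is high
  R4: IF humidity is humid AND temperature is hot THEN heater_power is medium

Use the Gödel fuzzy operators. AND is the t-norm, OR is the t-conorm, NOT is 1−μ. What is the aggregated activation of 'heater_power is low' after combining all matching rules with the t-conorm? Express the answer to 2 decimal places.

0.54

R1: warm=0.54, humid=0.33; AND[min(a, b)] → w = 0.33
R2: warm=0.54, comfortable=0.86; AND[min(a, b)] → w = 0.54
R3: hot=0.74, dry=0.11; AND[min(a, b)] → w = 0.11
R4: humid=0.33, hot=0.74; AND[min(a, b)] → w = 0.33
Rules with consequent 'low': {R1, R2} → strengths 0.33, 0.54
Aggregate via t-conorm [max(a, b)]: 0.54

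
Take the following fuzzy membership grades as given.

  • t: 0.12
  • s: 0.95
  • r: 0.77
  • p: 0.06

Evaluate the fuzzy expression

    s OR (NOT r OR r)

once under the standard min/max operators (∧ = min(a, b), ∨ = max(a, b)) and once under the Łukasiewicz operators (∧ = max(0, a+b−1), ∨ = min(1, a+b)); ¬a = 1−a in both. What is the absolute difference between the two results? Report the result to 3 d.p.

0.050

Under standard min/max:
  NOT r = 1 − 0.77 = 0.23
  NOT r OR r = max(a, b) on (0.23, 0.77) = 0.77
  s OR (NOT r OR r) = max(a, b) on (0.95, 0.77) = 0.95
  → value = 0.9500
Under Łukasiewicz:
  NOT r = 1 − 0.77 = 0.23
  NOT r OR r = min(1, a+b) on (0.23, 0.77) = 1.00
  s OR (NOT r OR r) = min(1, a+b) on (0.95, 1.00) = 1.00
  → value = 1.0000
|0.9500 − 1.0000| = 0.050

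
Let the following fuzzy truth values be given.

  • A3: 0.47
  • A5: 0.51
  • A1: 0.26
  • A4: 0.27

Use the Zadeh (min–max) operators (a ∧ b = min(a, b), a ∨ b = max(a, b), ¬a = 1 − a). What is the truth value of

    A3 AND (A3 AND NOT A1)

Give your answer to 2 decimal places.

0.47

NOT A1 = 1 − 0.26 = 0.74
A3 AND NOT A1 = min(a, b) on (0.47, 0.74) = 0.47
A3 AND (A3 AND NOT A1) = min(a, b) on (0.47, 0.47) = 0.47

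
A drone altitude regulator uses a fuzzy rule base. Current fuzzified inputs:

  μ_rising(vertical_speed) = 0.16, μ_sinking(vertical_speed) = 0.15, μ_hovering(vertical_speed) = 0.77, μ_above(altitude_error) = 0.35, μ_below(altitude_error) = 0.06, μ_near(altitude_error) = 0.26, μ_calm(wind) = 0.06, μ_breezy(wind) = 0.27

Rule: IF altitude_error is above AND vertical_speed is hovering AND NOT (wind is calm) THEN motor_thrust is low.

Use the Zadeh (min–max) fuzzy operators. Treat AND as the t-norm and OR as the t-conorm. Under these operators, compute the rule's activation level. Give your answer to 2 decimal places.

firing strength: above=0.35, hovering=0.77, ¬calm=1−0.06=0.94; AND[min(a, b)] → w = 0.35

0.35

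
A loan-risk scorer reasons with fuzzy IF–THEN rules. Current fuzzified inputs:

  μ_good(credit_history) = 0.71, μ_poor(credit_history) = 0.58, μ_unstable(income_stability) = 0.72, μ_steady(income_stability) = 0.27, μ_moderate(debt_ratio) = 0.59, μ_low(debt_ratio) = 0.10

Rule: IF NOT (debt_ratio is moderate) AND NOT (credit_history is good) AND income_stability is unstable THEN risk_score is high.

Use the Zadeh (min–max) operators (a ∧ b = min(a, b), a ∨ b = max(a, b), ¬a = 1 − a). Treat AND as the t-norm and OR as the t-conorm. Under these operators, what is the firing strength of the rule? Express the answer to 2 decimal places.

0.29

firing strength: ¬moderate=1−0.59=0.41, ¬good=1−0.71=0.29, unstable=0.72; AND[min(a, b)] → w = 0.29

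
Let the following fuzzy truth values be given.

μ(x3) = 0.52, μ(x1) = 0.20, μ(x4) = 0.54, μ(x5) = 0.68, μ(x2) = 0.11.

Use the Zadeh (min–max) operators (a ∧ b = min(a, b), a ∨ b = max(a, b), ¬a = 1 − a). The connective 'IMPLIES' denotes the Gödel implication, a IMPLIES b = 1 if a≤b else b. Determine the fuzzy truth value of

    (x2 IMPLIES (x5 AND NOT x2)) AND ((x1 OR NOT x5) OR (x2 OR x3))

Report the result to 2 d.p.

0.52

NOT x2 = 1 − 0.11 = 0.89
x5 AND NOT x2 = min(a, b) on (0.68, 0.89) = 0.68
x2 IMPLIES (x5 AND NOT x2)  [Gödel: 1 if a≤b else b] with a=0.11, b=0.68 → 1.00
NOT x5 = 1 − 0.68 = 0.32
x1 OR NOT x5 = max(a, b) on (0.20, 0.32) = 0.32
x2 OR x3 = max(a, b) on (0.11, 0.52) = 0.52
(x1 OR NOT x5) OR (x2 OR x3) = max(a, b) on (0.32, 0.52) = 0.52
(x2 IMPLIES (x5 AND NOT x2)) AND ((x1 OR NOT x5) OR (x2 OR x3)) = min(a, b) on (1.00, 0.52) = 0.52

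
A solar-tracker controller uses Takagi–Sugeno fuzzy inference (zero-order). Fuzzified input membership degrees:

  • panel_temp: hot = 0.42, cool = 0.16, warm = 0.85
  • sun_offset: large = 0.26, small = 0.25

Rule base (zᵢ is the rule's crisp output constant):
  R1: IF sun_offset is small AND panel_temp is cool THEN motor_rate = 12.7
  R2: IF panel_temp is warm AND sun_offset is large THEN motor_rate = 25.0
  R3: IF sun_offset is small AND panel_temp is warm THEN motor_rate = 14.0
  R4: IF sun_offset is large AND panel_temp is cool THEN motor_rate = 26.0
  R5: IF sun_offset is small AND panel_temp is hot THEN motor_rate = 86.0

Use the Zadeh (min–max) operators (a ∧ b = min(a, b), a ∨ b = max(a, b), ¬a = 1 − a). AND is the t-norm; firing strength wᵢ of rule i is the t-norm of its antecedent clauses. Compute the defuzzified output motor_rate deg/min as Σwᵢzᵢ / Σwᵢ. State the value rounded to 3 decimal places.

R1 (z=12.7): small=0.25, cool=0.16; AND[min(a, b)] → w = 0.16
R2 (z=25.0): warm=0.85, large=0.26; AND[min(a, b)] → w = 0.26
R3 (z=14.0): small=0.25, warm=0.85; AND[min(a, b)] → w = 0.25
R4 (z=26.0): large=0.26, cool=0.16; AND[min(a, b)] → w = 0.16
R5 (z=86.0): small=0.25, hot=0.42; AND[min(a, b)] → w = 0.25
Weighted average = (0.16·12.7 + 0.26·25.0 + 0.25·14.0 + 0.16·26.0 + 0.25·86.0) / (0.16 + 0.26 + 0.25 + 0.16 + 0.25)
  = 37.6920 / 1.0800 = 34.900

34.900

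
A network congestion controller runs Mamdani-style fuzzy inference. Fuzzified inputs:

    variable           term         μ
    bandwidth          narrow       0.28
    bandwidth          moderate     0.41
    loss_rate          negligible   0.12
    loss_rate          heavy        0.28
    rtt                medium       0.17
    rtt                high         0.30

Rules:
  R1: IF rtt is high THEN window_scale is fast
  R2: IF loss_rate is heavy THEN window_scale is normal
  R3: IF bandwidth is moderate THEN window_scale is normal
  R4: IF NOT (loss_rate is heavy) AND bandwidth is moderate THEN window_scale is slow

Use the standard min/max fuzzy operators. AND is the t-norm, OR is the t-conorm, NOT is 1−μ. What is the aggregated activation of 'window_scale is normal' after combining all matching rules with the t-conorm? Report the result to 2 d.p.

R1: high=0.30 → w = 0.30
R2: heavy=0.28 → w = 0.28
R3: moderate=0.41 → w = 0.41
R4: ¬heavy=1−0.28=0.72, moderate=0.41; AND[min(a, b)] → w = 0.41
Rules with consequent 'normal': {R2, R3} → strengths 0.28, 0.41
Aggregate via t-conorm [max(a, b)]: 0.41

0.41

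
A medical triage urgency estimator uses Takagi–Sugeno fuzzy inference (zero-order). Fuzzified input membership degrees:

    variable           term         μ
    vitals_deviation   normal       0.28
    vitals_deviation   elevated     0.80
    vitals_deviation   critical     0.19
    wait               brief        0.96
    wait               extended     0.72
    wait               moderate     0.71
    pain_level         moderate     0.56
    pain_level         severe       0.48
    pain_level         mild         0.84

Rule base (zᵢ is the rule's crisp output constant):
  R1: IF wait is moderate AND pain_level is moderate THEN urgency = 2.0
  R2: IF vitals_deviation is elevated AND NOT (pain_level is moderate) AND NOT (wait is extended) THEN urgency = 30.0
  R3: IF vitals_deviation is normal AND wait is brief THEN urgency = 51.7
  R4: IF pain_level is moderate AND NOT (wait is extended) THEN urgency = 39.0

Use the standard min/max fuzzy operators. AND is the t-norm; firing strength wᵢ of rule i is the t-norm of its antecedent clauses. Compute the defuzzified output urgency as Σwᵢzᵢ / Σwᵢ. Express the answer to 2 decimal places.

24.94

R1 (z=2.0): moderate=0.71, moderate=0.56; AND[min(a, b)] → w = 0.56
R2 (z=30.0): elevated=0.80, ¬moderate=1−0.56=0.44, ¬extended=1−0.72=0.28; AND[min(a, b)] → w = 0.28
R3 (z=51.7): normal=0.28, brief=0.96; AND[min(a, b)] → w = 0.28
R4 (z=39.0): moderate=0.56, ¬extended=1−0.72=0.28; AND[min(a, b)] → w = 0.28
Weighted average = (0.56·2.0 + 0.28·30.0 + 0.28·51.7 + 0.28·39.0) / (0.56 + 0.28 + 0.28 + 0.28)
  = 34.9160 / 1.4000 = 24.94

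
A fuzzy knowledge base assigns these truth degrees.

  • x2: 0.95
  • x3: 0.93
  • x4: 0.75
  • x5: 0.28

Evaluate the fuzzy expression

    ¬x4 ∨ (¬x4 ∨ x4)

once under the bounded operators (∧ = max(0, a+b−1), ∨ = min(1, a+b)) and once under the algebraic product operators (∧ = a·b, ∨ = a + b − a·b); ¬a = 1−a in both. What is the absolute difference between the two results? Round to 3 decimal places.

0.141

Under bounded:
  ¬x4 = 1 − 0.75 = 0.25
  ¬x4 = 1 − 0.75 = 0.25
  ¬x4 ∨ x4 = min(1, a+b) on (0.25, 0.75) = 1.00
  ¬x4 ∨ (¬x4 ∨ x4) = min(1, a+b) on (0.25, 1.00) = 1.00
  → value = 1.0000
Under algebraic product:
  ¬x4 = 1 − 0.7500 = 0.2500
  ¬x4 = 1 − 0.7500 = 0.2500
  ¬x4 ∨ x4 = a + b − a·b on (0.2500, 0.7500) = 0.8125
  ¬x4 ∨ (¬x4 ∨ x4) = a + b − a·b on (0.2500, 0.8125) = 0.8594
  → value = 0.8594
|1.0000 − 0.8594| = 0.141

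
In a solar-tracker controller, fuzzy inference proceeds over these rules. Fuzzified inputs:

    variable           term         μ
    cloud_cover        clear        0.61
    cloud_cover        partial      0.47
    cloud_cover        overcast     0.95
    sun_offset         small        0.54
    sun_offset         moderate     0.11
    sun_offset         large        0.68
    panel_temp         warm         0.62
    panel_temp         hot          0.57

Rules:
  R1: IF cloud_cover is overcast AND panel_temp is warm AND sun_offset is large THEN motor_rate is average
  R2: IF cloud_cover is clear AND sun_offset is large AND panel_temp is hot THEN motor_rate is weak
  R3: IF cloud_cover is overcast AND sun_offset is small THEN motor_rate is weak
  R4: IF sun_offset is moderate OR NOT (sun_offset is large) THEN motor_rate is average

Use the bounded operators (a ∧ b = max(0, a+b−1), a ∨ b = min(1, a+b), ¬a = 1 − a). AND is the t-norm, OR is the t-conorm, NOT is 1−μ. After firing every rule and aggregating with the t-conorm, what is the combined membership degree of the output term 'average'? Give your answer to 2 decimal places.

0.68

R1: overcast=0.95, warm=0.62, large=0.68; AND[max(0, a+b−1)] → w = 0.25
R2: clear=0.61, large=0.68, hot=0.57; AND[max(0, a+b−1)] → w = 0.00
R3: overcast=0.95, small=0.54; AND[max(0, a+b−1)] → w = 0.49
R4: moderate=0.11, ¬large=1−0.68=0.32; OR[min(1, a+b)] → w = 0.43
Rules with consequent 'average': {R1, R4} → strengths 0.25, 0.43
Aggregate via t-conorm [min(1, a+b)]: 0.68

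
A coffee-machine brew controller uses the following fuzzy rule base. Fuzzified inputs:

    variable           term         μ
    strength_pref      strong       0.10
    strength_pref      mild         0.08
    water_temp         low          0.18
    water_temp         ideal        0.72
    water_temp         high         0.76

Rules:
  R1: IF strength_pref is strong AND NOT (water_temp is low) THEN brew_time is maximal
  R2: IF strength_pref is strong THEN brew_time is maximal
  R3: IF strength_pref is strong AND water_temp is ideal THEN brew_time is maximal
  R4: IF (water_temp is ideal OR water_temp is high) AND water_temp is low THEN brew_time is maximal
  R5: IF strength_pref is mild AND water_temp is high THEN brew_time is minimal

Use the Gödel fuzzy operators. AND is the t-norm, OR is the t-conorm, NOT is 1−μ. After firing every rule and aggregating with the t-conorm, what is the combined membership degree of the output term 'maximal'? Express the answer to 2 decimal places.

R1: strong=0.10, ¬low=1−0.18=0.82; AND[min(a, b)] → w = 0.10
R2: strong=0.10 → w = 0.10
R3: strong=0.10, ideal=0.72; AND[min(a, b)] → w = 0.10
R4: (ideal=0.72 OR high=0.76) = 0.76; AND[min(a, b)] with low=0.18 → w = 0.18
R5: mild=0.08, high=0.76; AND[min(a, b)] → w = 0.08
Rules with consequent 'maximal': {R1, R2, R3, R4} → strengths 0.10, 0.10, 0.10, 0.18
Aggregate via t-conorm [max(a, b)]: 0.18

0.18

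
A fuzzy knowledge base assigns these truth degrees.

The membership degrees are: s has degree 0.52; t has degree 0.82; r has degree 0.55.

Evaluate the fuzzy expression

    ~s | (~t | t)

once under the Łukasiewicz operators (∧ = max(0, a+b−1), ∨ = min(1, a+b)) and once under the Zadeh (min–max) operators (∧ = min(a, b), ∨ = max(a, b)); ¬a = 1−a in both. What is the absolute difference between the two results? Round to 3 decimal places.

Under Łukasiewicz:
  ~s = 1 − 0.52 = 0.48
  ~t = 1 − 0.82 = 0.18
  ~t | t = min(1, a+b) on (0.18, 0.82) = 1.00
  ~s | (~t | t) = min(1, a+b) on (0.48, 1.00) = 1.00
  → value = 1.0000
Under Zadeh (min–max):
  ~s = 1 − 0.52 = 0.48
  ~t = 1 − 0.82 = 0.18
  ~t | t = max(a, b) on (0.18, 0.82) = 0.82
  ~s | (~t | t) = max(a, b) on (0.48, 0.82) = 0.82
  → value = 0.8200
|1.0000 − 0.8200| = 0.180

0.180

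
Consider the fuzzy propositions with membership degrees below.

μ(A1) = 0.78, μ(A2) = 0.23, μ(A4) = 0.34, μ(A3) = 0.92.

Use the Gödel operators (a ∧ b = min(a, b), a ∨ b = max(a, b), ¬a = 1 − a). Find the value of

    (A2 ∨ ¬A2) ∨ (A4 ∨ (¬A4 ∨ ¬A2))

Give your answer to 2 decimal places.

¬A2 = 1 − 0.23 = 0.77
A2 ∨ ¬A2 = max(a, b) on (0.23, 0.77) = 0.77
¬A4 = 1 − 0.34 = 0.66
¬A2 = 1 − 0.23 = 0.77
¬A4 ∨ ¬A2 = max(a, b) on (0.66, 0.77) = 0.77
A4 ∨ (¬A4 ∨ ¬A2) = max(a, b) on (0.34, 0.77) = 0.77
(A2 ∨ ¬A2) ∨ (A4 ∨ (¬A4 ∨ ¬A2)) = max(a, b) on (0.77, 0.77) = 0.77

0.77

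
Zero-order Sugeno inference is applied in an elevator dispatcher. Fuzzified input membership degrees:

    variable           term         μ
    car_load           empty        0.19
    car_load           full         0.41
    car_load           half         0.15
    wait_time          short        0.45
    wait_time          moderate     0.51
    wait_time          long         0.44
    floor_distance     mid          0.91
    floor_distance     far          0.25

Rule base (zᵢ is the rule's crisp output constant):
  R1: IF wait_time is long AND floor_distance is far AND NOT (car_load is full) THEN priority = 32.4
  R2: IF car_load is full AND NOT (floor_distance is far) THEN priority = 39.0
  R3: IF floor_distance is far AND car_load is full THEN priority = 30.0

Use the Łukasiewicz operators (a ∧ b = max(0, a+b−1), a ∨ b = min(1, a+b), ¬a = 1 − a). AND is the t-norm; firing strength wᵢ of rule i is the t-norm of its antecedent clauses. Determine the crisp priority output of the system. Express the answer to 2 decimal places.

39.00

R1 (z=32.4): long=0.44, far=0.25, ¬full=1−0.41=0.59; AND[max(0, a+b−1)] → w = 0.00
R2 (z=39.0): full=0.41, ¬far=1−0.25=0.75; AND[max(0, a+b−1)] → w = 0.16
R3 (z=30.0): far=0.25, full=0.41; AND[max(0, a+b−1)] → w = 0.00
Weighted average = (0.00·32.4 + 0.16·39.0 + 0.00·30.0) / (0.00 + 0.16 + 0.00)
  = 6.2400 / 0.1600 = 39.00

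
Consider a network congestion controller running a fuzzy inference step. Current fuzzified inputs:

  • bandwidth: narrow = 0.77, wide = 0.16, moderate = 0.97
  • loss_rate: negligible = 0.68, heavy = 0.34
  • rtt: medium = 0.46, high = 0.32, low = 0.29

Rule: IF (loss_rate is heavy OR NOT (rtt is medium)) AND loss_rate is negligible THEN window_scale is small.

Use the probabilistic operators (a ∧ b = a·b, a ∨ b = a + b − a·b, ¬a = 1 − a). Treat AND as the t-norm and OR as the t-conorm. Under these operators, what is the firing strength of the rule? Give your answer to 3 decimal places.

firing strength: (heavy=0.34 OR ¬medium=1−0.46=0.54) = 0.6964; AND[a·b] with negligible=0.68 → w = 0.4736

0.474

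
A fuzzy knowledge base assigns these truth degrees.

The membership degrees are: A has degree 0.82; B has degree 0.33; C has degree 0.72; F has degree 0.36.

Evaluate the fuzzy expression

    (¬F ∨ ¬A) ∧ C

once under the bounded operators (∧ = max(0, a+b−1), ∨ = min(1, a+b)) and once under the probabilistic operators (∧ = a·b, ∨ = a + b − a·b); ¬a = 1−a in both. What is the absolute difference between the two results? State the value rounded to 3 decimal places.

0.033

Under bounded:
  ¬F = 1 − 0.36 = 0.64
  ¬A = 1 − 0.82 = 0.18
  ¬F ∨ ¬A = min(1, a+b) on (0.64, 0.18) = 0.82
  (¬F ∨ ¬A) ∧ C = max(0, a+b−1) on (0.82, 0.72) = 0.54
  → value = 0.5400
Under probabilistic:
  ¬F = 1 − 0.3600 = 0.6400
  ¬A = 1 − 0.8200 = 0.1800
  ¬F ∨ ¬A = a + b − a·b on (0.6400, 0.1800) = 0.7048
  (¬F ∨ ¬A) ∧ C = a·b on (0.7048, 0.7200) = 0.5075
  → value = 0.5075
|0.5400 − 0.5075| = 0.033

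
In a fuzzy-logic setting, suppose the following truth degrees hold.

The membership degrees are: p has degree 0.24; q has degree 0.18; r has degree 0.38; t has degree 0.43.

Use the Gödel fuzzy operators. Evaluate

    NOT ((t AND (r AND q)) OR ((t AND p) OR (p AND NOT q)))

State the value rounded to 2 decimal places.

0.76

r AND q = min(a, b) on (0.38, 0.18) = 0.18
t AND (r AND q) = min(a, b) on (0.43, 0.18) = 0.18
t AND p = min(a, b) on (0.43, 0.24) = 0.24
NOT q = 1 − 0.18 = 0.82
p AND NOT q = min(a, b) on (0.24, 0.82) = 0.24
(t AND p) OR (p AND NOT q) = max(a, b) on (0.24, 0.24) = 0.24
(t AND (r AND q)) OR ((t AND p) OR (p AND NOT q)) = max(a, b) on (0.18, 0.24) = 0.24
NOT ((t AND (r AND q)) OR ((t AND p) OR (p AND NOT q))) = 1 − 0.24 = 0.76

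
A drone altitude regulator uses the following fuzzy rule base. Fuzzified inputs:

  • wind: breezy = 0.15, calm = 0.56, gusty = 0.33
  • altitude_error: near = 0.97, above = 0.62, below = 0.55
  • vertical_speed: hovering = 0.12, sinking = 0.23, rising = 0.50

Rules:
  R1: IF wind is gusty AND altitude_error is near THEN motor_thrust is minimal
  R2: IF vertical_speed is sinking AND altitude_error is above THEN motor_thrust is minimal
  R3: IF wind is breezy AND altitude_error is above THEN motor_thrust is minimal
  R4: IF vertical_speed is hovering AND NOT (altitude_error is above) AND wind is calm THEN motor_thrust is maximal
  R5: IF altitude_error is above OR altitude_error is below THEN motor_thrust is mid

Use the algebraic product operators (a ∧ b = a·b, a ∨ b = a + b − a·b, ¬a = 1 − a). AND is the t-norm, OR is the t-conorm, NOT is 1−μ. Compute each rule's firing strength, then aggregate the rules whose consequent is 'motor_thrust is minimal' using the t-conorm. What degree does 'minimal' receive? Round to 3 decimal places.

R1: gusty=0.33, near=0.97; AND[a·b] → w = 0.3201
R2: sinking=0.23, above=0.62; AND[a·b] → w = 0.1426
R3: breezy=0.15, above=0.62; AND[a·b] → w = 0.0930
R4: hovering=0.12, ¬above=1−0.62=0.38, calm=0.56; AND[a·b] → w = 0.0255
R5: above=0.62, below=0.55; OR[a + b − a·b] → w = 0.8290
Rules with consequent 'minimal': {R1, R2, R3} → strengths 0.3201, 0.1426, 0.0930
Aggregate via t-conorm [a + b − a·b]: 0.4713

0.471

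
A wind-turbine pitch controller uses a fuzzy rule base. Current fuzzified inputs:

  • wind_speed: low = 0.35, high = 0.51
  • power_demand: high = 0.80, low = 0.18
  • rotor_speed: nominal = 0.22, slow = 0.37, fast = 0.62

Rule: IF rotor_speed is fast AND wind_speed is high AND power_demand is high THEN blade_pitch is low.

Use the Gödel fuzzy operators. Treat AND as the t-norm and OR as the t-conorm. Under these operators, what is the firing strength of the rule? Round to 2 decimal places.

firing strength: fast=0.62, high=0.51, high=0.80; AND[min(a, b)] → w = 0.51

0.51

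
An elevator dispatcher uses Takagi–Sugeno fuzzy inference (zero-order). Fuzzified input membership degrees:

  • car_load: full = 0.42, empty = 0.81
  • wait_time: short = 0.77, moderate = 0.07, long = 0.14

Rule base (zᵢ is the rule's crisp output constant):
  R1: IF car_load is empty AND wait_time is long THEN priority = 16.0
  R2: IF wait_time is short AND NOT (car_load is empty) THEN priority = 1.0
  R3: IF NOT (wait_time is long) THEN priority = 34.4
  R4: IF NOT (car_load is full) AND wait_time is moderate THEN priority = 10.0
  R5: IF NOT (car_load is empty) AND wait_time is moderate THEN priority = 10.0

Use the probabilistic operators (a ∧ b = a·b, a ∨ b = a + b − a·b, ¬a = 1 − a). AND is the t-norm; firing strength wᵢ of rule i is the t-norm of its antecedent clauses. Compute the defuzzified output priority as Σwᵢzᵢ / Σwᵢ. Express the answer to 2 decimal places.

R1 (z=16.0): empty=0.81, long=0.14; AND[a·b] → w = 0.1134
R2 (z=1.0): short=0.77, ¬empty=1−0.81=0.19; AND[a·b] → w = 0.1463
R3 (z=34.4): ¬long=1−0.14=0.86 → w = 0.8600
R4 (z=10.0): ¬full=1−0.42=0.58, moderate=0.07; AND[a·b] → w = 0.0406
R5 (z=10.0): ¬empty=1−0.81=0.19, moderate=0.07; AND[a·b] → w = 0.0133
Weighted average = (0.1134·16.0 + 0.1463·1.0 + 0.8600·34.4 + 0.0406·10.0 + 0.0133·10.0) / (0.1134 + 0.1463 + 0.8600 + 0.0406 + 0.0133)
  = 32.0837 / 1.1736 = 27.34

27.34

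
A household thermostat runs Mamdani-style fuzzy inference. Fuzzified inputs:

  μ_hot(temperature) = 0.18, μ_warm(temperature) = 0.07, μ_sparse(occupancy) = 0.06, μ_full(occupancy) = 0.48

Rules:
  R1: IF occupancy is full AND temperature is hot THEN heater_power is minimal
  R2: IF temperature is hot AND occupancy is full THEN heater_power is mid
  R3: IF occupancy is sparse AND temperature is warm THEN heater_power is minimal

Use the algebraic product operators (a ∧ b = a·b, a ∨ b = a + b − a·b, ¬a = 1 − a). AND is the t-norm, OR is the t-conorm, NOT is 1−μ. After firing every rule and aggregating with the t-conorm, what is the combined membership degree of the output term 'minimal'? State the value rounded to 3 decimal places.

0.090

R1: full=0.48, hot=0.18; AND[a·b] → w = 0.0864
R2: hot=0.18, full=0.48; AND[a·b] → w = 0.0864
R3: sparse=0.06, warm=0.07; AND[a·b] → w = 0.0042
Rules with consequent 'minimal': {R1, R3} → strengths 0.0864, 0.0042
Aggregate via t-conorm [a + b − a·b]: 0.0902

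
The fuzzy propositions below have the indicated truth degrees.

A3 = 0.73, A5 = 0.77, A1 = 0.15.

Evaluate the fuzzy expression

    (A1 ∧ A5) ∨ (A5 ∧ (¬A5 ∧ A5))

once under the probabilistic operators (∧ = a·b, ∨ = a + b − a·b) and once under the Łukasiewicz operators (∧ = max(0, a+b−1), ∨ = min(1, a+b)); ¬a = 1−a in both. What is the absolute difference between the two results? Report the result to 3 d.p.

0.236

Under probabilistic:
  A1 ∧ A5 = a·b on (0.1500, 0.7700) = 0.1155
  ¬A5 = 1 − 0.7700 = 0.2300
  ¬A5 ∧ A5 = a·b on (0.2300, 0.7700) = 0.1771
  A5 ∧ (¬A5 ∧ A5) = a·b on (0.7700, 0.1771) = 0.1364
  (A1 ∧ A5) ∨ (A5 ∧ (¬A5 ∧ A5)) = a + b − a·b on (0.1155, 0.1364) = 0.2361
  → value = 0.2361
Under Łukasiewicz:
  A1 ∧ A5 = max(0, a+b−1) on (0.15, 0.77) = 0.00
  ¬A5 = 1 − 0.77 = 0.23
  ¬A5 ∧ A5 = max(0, a+b−1) on (0.23, 0.77) = 0.00
  A5 ∧ (¬A5 ∧ A5) = max(0, a+b−1) on (0.77, 0.00) = 0.00
  (A1 ∧ A5) ∨ (A5 ∧ (¬A5 ∧ A5)) = min(1, a+b) on (0.00, 0.00) = 0.00
  → value = 0.0000
|0.2361 − 0.0000| = 0.236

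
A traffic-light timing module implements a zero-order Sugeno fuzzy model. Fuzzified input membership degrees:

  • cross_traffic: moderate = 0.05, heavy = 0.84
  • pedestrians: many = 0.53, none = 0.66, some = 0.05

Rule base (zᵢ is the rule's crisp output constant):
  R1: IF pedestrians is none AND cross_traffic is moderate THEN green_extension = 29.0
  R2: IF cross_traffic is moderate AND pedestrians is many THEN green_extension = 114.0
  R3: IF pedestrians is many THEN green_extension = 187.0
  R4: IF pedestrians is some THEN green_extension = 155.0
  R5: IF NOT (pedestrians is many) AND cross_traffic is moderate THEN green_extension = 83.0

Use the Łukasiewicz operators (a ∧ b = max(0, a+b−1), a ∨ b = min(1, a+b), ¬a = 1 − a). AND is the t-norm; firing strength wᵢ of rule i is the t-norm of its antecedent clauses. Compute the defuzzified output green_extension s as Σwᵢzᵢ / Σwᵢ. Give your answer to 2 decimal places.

184.24

R1 (z=29.0): none=0.66, moderate=0.05; AND[max(0, a+b−1)] → w = 0.00
R2 (z=114.0): moderate=0.05, many=0.53; AND[max(0, a+b−1)] → w = 0.00
R3 (z=187.0): many=0.53 → w = 0.53
R4 (z=155.0): some=0.05 → w = 0.05
R5 (z=83.0): ¬many=1−0.53=0.47, moderate=0.05; AND[max(0, a+b−1)] → w = 0.00
Weighted average = (0.00·29.0 + 0.00·114.0 + 0.53·187.0 + 0.05·155.0 + 0.00·83.0) / (0.00 + 0.00 + 0.53 + 0.05 + 0.00)
  = 106.8600 / 0.5800 = 184.24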